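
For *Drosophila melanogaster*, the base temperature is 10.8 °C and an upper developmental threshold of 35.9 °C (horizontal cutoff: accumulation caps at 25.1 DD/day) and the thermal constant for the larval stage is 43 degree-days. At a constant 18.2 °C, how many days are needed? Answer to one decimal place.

5.8 days

Daily accumulation = 18.2 − 10.8 = 7.4 DD/day.
Duration = 43 / 7.4 = 5.811 ≈ 5.8 days.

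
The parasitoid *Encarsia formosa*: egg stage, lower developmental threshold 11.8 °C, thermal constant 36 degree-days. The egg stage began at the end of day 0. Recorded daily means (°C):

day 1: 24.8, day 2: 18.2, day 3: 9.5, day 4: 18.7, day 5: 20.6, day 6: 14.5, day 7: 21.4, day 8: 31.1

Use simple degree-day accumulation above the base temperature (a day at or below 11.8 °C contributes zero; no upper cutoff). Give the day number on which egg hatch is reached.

Daily DD above 11.8 °C: 13.0, 6.4, 0.0, 6.9, 8.8, 2.7, 9.6, 19.3.
Cumulative: 13.0, 19.4, 19.4, 26.3, 35.1, 37.8, 47.4, 66.7.
The total first reaches 36 DD on day 6.

day 6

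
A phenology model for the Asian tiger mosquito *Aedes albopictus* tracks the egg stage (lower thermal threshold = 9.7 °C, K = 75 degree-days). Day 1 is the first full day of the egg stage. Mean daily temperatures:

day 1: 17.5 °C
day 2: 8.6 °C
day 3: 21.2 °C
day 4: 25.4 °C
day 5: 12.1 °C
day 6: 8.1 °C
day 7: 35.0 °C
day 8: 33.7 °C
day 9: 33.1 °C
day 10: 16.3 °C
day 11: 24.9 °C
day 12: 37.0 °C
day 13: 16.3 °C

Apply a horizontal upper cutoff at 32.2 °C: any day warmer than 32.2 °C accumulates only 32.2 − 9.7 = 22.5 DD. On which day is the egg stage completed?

Daily DD above 9.7 °C (capped at 22.5): 7.8, 0.0, 11.5, 15.7, 2.4, 0.0, 22.5, 22.5, 22.5, 6.6, 15.2, 22.5, 6.6.
Cumulative: 7.8, 7.8, 19.3, 35.0, 37.4, 37.4, 59.9, 82.4, 104.9, 111.5, 126.7, 149.2, 155.8.
The total first reaches 75 DD on day 8.

day 8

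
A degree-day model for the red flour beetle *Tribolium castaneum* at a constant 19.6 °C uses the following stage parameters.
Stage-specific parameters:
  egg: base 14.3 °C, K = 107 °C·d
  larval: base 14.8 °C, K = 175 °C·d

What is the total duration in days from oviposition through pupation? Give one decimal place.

56.6 days

egg: 107 / (19.6 − 14.3) = 107 / 5.3 = 20.189 d.
larval: 175 / (19.6 − 14.8) = 175 / 4.8 = 36.458 d.
Sum = 56.647 ≈ 56.6 days.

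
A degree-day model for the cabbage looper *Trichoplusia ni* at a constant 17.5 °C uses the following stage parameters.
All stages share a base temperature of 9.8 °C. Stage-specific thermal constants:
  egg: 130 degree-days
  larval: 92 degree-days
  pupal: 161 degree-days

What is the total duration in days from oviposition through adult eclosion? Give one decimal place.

49.7 days

Daily accumulation at 17.5 °C = 17.5 − 9.8 = 7.7 DD/day.
Total K = 130 + 92 + 161 = 383 DD.
Total duration = 383 / 7.7 = 49.740 ≈ 49.7 days.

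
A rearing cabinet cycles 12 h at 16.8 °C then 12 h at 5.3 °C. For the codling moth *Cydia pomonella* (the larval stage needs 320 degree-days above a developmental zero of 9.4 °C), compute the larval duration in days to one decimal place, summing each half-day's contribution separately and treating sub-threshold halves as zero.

Day half: max(0, 16.8 − 9.4) × 0.5 = 7.4 × 0.5 = 3.70 DD.
Night half: max(0, 5.3 − 9.4) × 0.5 = 0.0 × 0.5 = 0.00 DD.
Per 24 h: 3.70 DD/day.
Duration = 320 / 3.70 = 86.486 ≈ 86.5 days.

86.5 days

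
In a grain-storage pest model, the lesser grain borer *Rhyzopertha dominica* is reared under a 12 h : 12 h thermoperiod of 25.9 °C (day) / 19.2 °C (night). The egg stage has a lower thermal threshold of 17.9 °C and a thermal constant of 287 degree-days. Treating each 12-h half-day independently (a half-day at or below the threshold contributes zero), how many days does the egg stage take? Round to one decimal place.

61.7 days

Day half: max(0, 25.9 − 17.9) × 0.5 = 8.0 × 0.5 = 4.00 DD.
Night half: max(0, 19.2 − 17.9) × 0.5 = 1.3 × 0.5 = 0.65 DD.
Per 24 h: 4.65 DD/day.
Duration = 287 / 4.65 = 61.720 ≈ 61.7 days.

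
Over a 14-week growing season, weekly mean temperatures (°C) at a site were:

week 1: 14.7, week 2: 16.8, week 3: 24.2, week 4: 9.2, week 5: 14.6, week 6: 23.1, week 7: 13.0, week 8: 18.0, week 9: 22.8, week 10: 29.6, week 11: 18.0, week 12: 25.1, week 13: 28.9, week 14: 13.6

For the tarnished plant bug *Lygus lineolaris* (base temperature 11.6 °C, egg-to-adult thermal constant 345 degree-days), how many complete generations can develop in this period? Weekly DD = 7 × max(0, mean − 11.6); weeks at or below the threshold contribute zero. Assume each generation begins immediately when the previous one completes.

Weekly DD (7 × max(0, T̄ − 11.6)): 21.7, 36.4, 88.2, 0.0, 21.0, 80.5, 9.8, 44.8, 78.4, 126.0, 44.8, 94.5, 121.1, 14.0.
Season total = 781.2 DD.
Complete generations = ⌊781.2 / 345⌋ = 2.

2 generations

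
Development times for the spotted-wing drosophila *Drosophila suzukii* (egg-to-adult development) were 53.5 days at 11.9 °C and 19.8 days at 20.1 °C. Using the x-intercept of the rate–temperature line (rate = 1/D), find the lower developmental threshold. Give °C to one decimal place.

7.1 °C

Linear rate model ⇒ the product D·(T − T_b) is constant across temperatures.
53.5·(11.9 − T_b) = 19.8·(20.1 − T_b)
T_b = (53.5·11.9 − 19.8·20.1) / (53.5 − 19.8) = 238.67 / 33.7 = 7.082 °C ≈ 7.1 °C.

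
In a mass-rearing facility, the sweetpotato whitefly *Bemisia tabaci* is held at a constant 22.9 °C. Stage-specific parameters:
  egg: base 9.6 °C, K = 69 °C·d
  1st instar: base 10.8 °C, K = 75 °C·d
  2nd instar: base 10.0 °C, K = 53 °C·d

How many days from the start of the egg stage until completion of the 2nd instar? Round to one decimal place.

egg: 69 / (22.9 − 9.6) = 69 / 13.3 = 5.188 d.
1st instar: 75 / (22.9 − 10.8) = 75 / 12.1 = 6.198 d.
2nd instar: 53 / (22.9 − 10.0) = 53 / 12.9 = 4.109 d.
Sum = 15.495 ≈ 15.5 days.

15.5 days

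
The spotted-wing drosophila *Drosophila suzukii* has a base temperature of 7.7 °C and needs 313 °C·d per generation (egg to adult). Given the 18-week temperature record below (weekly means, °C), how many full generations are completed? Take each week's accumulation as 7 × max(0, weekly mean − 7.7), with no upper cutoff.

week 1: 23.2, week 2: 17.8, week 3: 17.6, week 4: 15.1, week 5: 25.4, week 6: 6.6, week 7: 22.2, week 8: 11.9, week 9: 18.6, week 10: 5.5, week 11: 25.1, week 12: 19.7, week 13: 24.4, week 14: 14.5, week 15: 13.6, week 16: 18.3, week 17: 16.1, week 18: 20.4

Weekly DD (7 × max(0, T̄ − 7.7)): 108.5, 70.7, 69.3, 51.8, 123.9, 0.0, 101.5, 29.4, 76.3, 0.0, 121.8, 84.0, 116.9, 47.6, 41.3, 74.2, 58.8, 88.9.
Season total = 1264.9 DD.
Complete generations = ⌊1264.9 / 313⌋ = 4.

4 generations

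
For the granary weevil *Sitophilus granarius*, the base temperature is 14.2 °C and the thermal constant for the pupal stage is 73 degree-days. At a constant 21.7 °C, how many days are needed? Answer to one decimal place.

Daily accumulation = 21.7 − 14.2 = 7.5 DD/day.
Duration = 73 / 7.5 = 9.733 ≈ 9.7 days.

9.7 days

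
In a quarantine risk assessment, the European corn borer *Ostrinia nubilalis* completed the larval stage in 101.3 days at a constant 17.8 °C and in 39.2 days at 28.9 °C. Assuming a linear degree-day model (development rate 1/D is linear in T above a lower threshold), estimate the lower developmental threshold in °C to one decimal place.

10.8 °C

Under the model K = D·(T − T_b), so D₁·(T₁ − T_b) = D₂·(T₂ − T_b).
101.3·(17.8 − T_b) = 39.2·(28.9 − T_b)
T_b = (101.3·17.8 − 39.2·28.9) / (101.3 − 39.2) = 670.26 / 62.1 = 10.793 °C ≈ 10.8 °C.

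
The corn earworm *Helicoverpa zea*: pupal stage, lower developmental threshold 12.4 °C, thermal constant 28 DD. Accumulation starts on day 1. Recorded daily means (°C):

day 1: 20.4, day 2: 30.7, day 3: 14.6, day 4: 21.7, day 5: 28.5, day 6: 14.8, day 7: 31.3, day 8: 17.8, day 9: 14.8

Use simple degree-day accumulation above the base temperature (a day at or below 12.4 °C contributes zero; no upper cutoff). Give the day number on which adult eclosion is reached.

Daily DD above 12.4 °C: 8.0, 18.3, 2.2, 9.3, 16.1, 2.4, 18.9, 5.4, 2.4.
Cumulative: 8.0, 26.3, 28.5, 37.8, 53.9, 56.3, 75.2, 80.6, 83.0.
The total first reaches 28 DD on day 3.

day 3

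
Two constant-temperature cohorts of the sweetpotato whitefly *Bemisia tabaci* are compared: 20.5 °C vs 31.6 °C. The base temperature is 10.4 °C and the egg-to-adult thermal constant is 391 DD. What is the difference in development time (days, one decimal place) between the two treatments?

At 20.5 °C: 391 / (20.5 − 10.4) = 391 / 10.1 = 38.713 d.
At 31.6 °C: 391 / (31.6 − 10.4) = 391 / 21.2 = 18.443 d.
Difference = |38.713 − 18.443| = 20.269 ≈ 20.3 days.

20.3 days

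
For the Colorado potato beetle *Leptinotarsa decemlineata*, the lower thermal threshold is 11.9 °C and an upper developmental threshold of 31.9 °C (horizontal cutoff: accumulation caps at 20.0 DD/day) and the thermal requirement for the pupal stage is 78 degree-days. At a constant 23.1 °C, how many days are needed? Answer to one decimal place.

Daily accumulation = 23.1 − 11.9 = 11.2 DD/day.
Duration = 78 / 11.2 = 6.964 ≈ 7.0 days.

7.0 days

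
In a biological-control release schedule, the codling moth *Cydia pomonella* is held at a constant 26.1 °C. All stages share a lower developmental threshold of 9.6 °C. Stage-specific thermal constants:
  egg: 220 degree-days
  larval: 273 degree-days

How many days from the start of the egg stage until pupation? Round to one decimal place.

29.9 days

Daily accumulation at 26.1 °C = 26.1 − 9.6 = 16.5 DD/day.
Total K = 220 + 273 = 493 DD.
Total duration = 493 / 16.5 = 29.879 ≈ 29.9 days.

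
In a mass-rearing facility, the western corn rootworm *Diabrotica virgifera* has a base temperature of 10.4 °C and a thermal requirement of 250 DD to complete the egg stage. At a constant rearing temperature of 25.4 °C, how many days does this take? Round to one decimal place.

Daily accumulation = 25.4 − 10.4 = 15.0 DD/day.
Duration = 250 / 15.0 = 16.667 ≈ 16.7 days.

16.7 days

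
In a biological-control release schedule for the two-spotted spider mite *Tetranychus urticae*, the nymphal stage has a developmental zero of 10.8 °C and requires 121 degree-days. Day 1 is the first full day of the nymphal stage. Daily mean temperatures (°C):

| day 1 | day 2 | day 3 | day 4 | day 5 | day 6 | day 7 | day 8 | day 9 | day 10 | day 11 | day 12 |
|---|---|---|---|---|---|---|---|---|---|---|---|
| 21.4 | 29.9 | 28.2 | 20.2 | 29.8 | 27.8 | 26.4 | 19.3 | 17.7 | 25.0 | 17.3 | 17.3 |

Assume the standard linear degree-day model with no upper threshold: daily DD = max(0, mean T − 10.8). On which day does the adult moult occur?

Daily DD above 10.8 °C: 10.6, 19.1, 17.4, 9.4, 19.0, 17.0, 15.6, 8.5, 6.9, 14.2, 6.5, 6.5.
Cumulative: 10.6, 29.7, 47.1, 56.5, 75.5, 92.5, 108.1, 116.6, 123.5, 137.7, 144.2, 150.7.
The total first reaches 121 DD on day 9.

day 9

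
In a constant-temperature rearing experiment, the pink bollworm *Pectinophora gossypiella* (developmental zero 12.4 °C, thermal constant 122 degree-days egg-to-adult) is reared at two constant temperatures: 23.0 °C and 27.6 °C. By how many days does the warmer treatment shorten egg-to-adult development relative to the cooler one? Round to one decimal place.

At 23.0 °C: 122 / (23.0 − 12.4) = 122 / 10.6 = 11.509 d.
At 27.6 °C: 122 / (27.6 − 12.4) = 122 / 15.2 = 8.026 d.
Difference = |11.509 − 8.026| = 3.483 ≈ 3.5 days.

3.5 days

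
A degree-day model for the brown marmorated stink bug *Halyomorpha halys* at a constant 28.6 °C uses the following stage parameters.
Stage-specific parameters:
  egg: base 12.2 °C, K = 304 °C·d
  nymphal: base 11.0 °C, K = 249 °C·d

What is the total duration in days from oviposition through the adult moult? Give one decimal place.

egg: 304 / (28.6 − 12.2) = 304 / 16.4 = 18.537 d.
nymphal: 249 / (28.6 − 11.0) = 249 / 17.6 = 14.148 d.
Sum = 32.684 ≈ 32.7 days.

32.7 days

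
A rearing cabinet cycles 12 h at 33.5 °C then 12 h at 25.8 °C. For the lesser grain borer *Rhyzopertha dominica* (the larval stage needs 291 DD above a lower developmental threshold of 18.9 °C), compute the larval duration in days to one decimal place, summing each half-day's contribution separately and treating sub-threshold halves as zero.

27.1 days

Day half: max(0, 33.5 − 18.9) × 0.5 = 14.6 × 0.5 = 7.30 DD.
Night half: max(0, 25.8 − 18.9) × 0.5 = 6.9 × 0.5 = 3.45 DD.
Per 24 h: 10.75 DD/day.
Duration = 291 / 10.75 = 27.070 ≈ 27.1 days.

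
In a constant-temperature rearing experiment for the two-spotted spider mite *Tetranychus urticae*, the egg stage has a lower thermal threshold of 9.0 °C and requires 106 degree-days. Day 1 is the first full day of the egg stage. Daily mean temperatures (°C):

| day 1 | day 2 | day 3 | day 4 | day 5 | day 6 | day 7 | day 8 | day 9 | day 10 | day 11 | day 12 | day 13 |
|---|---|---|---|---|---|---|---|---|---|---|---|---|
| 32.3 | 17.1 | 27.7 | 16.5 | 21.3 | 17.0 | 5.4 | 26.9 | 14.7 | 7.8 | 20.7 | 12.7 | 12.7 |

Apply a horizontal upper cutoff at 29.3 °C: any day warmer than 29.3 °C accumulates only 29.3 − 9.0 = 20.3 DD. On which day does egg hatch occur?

day 11

Daily DD above 9.0 °C (capped at 20.3): 20.3, 8.1, 18.7, 7.5, 12.3, 8.0, 0.0, 17.9, 5.7, 0.0, 11.7, 3.7, 3.7.
Cumulative: 20.3, 28.4, 47.1, 54.6, 66.9, 74.9, 74.9, 92.8, 98.5, 98.5, 110.2, 113.9, 117.6.
The total first reaches 106 DD on day 11.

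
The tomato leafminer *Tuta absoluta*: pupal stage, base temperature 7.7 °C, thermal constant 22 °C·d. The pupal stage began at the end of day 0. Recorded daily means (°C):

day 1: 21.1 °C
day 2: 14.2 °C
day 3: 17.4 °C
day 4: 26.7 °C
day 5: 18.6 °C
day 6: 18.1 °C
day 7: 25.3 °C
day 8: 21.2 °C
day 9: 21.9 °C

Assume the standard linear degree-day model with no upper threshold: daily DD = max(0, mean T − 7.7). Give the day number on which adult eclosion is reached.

day 3

Daily DD above 7.7 °C: 13.4, 6.5, 9.7, 19.0, 10.9, 10.4, 17.6, 13.5, 14.2.
Cumulative: 13.4, 19.9, 29.6, 48.6, 59.5, 69.9, 87.5, 101.0, 115.2.
The total first reaches 22 DD on day 3.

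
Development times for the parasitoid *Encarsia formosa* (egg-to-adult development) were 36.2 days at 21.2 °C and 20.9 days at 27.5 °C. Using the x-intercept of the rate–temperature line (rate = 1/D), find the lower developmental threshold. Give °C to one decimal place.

Equal thermal constants: D₁(T₁ − T_b) = D₂(T₂ − T_b).
36.2·(21.2 − T_b) = 20.9·(27.5 − T_b)
T_b = (36.2·21.2 − 20.9·27.5) / (36.2 − 20.9) = 192.69 / 15.3 = 12.594 °C ≈ 12.6 °C.

12.6 °C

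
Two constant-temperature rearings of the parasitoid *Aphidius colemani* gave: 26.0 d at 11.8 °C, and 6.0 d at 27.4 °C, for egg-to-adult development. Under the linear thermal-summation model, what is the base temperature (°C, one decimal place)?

7.1 °C

Equal thermal constants: D₁(T₁ − T_b) = D₂(T₂ − T_b).
26.0·(11.8 − T_b) = 6.0·(27.4 − T_b)
T_b = (26.0·11.8 − 6.0·27.4) / (26.0 − 6.0) = 142.40 / 20.0 = 7.120 °C ≈ 7.1 °C.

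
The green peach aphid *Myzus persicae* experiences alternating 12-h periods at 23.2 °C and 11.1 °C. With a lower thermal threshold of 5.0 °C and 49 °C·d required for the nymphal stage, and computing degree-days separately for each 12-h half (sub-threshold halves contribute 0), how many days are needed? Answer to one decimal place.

4.0 days

Day half: max(0, 23.2 − 5.0) × 0.5 = 18.2 × 0.5 = 9.10 DD.
Night half: max(0, 11.1 − 5.0) × 0.5 = 6.1 × 0.5 = 3.05 DD.
Per 24 h: 12.15 DD/day.
Duration = 49 / 12.15 = 4.033 ≈ 4.0 days.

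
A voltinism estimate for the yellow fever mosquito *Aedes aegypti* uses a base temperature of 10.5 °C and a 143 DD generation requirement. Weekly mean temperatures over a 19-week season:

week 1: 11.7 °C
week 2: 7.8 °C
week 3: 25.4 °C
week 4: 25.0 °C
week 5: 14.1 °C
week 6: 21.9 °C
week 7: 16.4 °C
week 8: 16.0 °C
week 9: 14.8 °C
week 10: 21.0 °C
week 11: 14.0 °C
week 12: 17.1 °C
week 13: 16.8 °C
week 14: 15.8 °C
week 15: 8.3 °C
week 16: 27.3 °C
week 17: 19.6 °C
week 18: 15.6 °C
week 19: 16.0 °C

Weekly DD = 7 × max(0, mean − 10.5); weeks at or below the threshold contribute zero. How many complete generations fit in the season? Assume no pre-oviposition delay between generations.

Weekly DD (7 × max(0, T̄ − 10.5)): 8.4, 0.0, 104.3, 101.5, 25.2, 79.8, 41.3, 38.5, 30.1, 73.5, 24.5, 46.2, 44.1, 37.1, 0.0, 117.6, 63.7, 35.7, 38.5.
Season total = 910.0 DD.
Complete generations = ⌊910.0 / 143⌋ = 6.

6 generations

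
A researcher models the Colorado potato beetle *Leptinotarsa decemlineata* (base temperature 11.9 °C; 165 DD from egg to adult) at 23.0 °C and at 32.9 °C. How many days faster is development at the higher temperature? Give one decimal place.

At 23.0 °C: 165 / (23.0 − 11.9) = 165 / 11.1 = 14.865 d.
At 32.9 °C: 165 / (32.9 − 11.9) = 165 / 21.0 = 7.857 d.
Difference = |14.865 − 7.857| = 7.008 ≈ 7.0 days.

7.0 days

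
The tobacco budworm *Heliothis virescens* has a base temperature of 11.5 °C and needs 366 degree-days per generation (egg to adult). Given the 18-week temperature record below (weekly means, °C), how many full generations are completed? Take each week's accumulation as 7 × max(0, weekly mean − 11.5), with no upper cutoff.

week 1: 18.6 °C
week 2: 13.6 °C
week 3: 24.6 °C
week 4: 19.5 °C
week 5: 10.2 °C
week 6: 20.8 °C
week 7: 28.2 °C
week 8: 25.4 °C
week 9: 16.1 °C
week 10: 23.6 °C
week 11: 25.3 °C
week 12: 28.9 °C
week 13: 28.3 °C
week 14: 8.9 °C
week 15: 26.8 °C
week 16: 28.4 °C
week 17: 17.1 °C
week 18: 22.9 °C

3 generations

Weekly DD (7 × max(0, T̄ − 11.5)): 49.7, 14.7, 91.7, 56.0, 0.0, 65.1, 116.9, 97.3, 32.2, 84.7, 96.6, 121.8, 117.6, 0.0, 107.1, 118.3, 39.2, 79.8.
Season total = 1288.7 DD.
Complete generations = ⌊1288.7 / 366⌋ = 3.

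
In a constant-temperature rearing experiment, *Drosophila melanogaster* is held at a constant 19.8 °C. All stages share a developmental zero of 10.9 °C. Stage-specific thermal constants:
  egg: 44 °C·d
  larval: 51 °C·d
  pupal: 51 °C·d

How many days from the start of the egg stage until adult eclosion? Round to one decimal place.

Daily accumulation at 19.8 °C = 19.8 − 10.9 = 8.9 DD/day.
Total K = 44 + 51 + 51 = 146 DD.
Total duration = 146 / 8.9 = 16.404 ≈ 16.4 days.

16.4 days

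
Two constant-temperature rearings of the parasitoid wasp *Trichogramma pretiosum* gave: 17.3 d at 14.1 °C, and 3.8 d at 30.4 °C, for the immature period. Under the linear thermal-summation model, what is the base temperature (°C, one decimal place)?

Linear rate model ⇒ the product D·(T − T_b) is constant across temperatures.
17.3·(14.1 − T_b) = 3.8·(30.4 − T_b)
T_b = (17.3·14.1 − 3.8·30.4) / (17.3 − 3.8) = 128.41 / 13.5 = 9.512 °C ≈ 9.5 °C.

9.5 °C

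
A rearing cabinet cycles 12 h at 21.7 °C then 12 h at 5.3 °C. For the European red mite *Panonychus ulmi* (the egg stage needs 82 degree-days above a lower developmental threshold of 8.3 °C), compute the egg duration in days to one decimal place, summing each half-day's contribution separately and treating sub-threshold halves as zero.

Day half: max(0, 21.7 − 8.3) × 0.5 = 13.4 × 0.5 = 6.70 DD.
Night half: max(0, 5.3 − 8.3) × 0.5 = 0.0 × 0.5 = 0.00 DD.
Per 24 h: 6.70 DD/day.
Duration = 82 / 6.70 = 12.239 ≈ 12.2 days.

12.2 days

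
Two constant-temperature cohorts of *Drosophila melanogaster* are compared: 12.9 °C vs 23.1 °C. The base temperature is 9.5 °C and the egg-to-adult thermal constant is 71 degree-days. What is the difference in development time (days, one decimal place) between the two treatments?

15.7 days

At 12.9 °C: 71 / (12.9 − 9.5) = 71 / 3.4 = 20.882 d.
At 23.1 °C: 71 / (23.1 − 9.5) = 71 / 13.6 = 5.221 d.
Difference = |20.882 − 5.221| = 15.662 ≈ 15.7 days.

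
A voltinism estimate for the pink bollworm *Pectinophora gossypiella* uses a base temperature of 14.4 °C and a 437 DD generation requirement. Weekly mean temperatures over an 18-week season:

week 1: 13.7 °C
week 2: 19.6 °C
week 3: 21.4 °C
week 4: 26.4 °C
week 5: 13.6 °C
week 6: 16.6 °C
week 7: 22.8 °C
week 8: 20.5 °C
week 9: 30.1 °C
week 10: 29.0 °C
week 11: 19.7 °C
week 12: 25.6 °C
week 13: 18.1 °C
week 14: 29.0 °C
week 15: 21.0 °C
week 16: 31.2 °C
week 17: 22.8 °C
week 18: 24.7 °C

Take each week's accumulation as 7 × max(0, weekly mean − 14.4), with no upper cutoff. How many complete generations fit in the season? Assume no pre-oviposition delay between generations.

Weekly DD (7 × max(0, T̄ − 14.4)): 0.0, 36.4, 49.0, 84.0, 0.0, 15.4, 58.8, 42.7, 109.9, 102.2, 37.1, 78.4, 25.9, 102.2, 46.2, 117.6, 58.8, 72.1.
Season total = 1036.7 DD.
Complete generations = ⌊1036.7 / 437⌋ = 2.

2 generations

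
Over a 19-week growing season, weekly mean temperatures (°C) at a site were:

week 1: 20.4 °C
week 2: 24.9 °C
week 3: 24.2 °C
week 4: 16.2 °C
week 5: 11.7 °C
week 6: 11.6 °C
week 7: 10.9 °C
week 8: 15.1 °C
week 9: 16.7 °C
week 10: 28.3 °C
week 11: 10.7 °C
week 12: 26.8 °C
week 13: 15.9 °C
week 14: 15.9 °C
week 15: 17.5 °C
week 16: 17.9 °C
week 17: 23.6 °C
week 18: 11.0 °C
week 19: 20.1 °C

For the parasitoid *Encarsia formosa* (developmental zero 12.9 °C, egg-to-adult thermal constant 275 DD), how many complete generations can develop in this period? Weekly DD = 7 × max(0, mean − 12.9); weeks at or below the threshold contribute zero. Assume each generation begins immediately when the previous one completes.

2 generations

Weekly DD (7 × max(0, T̄ − 12.9)): 52.5, 84.0, 79.1, 23.1, 0.0, 0.0, 0.0, 15.4, 26.6, 107.8, 0.0, 97.3, 21.0, 21.0, 32.2, 35.0, 74.9, 0.0, 50.4.
Season total = 720.3 DD.
Complete generations = ⌊720.3 / 275⌋ = 2.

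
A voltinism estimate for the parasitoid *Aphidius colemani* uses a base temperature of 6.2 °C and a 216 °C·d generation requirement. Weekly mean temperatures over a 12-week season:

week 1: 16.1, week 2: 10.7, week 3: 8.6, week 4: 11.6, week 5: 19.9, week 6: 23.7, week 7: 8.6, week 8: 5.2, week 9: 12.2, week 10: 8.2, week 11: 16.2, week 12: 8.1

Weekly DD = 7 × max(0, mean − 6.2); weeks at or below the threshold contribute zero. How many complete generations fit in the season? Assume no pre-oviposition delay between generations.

2 generations

Weekly DD (7 × max(0, T̄ − 6.2)): 69.3, 31.5, 16.8, 37.8, 95.9, 122.5, 16.8, 0.0, 42.0, 14.0, 70.0, 13.3.
Season total = 529.9 DD.
Complete generations = ⌊529.9 / 216⌋ = 2.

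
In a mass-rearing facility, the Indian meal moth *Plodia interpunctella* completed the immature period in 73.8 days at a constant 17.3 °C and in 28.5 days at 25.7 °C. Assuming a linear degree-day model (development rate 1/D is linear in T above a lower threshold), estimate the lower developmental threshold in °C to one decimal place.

Equal thermal constants: D₁(T₁ − T_b) = D₂(T₂ − T_b).
73.8·(17.3 − T_b) = 28.5·(25.7 − T_b)
T_b = (73.8·17.3 − 28.5·25.7) / (73.8 − 28.5) = 544.29 / 45.3 = 12.015 °C ≈ 12.0 °C.

12.0 °C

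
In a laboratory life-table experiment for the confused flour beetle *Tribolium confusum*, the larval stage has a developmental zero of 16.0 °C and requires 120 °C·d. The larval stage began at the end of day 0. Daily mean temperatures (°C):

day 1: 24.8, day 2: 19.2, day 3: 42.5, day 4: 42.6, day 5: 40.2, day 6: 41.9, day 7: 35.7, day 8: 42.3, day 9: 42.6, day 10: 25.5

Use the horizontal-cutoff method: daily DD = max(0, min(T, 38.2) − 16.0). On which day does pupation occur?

Daily DD above 16.0 °C (capped at 22.2): 8.8, 3.2, 22.2, 22.2, 22.2, 22.2, 19.7, 22.2, 22.2, 9.5.
Cumulative: 8.8, 12.0, 34.2, 56.4, 78.6, 100.8, 120.5, 142.7, 164.9, 174.4.
The total first reaches 120 DD on day 7.

day 7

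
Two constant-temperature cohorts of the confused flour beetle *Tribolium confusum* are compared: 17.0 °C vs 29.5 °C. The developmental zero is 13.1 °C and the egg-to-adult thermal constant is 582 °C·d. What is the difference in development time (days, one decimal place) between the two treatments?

113.7 days

At 17.0 °C: 582 / (17.0 − 13.1) = 582 / 3.9 = 149.231 d.
At 29.5 °C: 582 / (29.5 − 13.1) = 582 / 16.4 = 35.488 d.
Difference = |149.231 − 35.488| = 113.743 ≈ 113.7 days.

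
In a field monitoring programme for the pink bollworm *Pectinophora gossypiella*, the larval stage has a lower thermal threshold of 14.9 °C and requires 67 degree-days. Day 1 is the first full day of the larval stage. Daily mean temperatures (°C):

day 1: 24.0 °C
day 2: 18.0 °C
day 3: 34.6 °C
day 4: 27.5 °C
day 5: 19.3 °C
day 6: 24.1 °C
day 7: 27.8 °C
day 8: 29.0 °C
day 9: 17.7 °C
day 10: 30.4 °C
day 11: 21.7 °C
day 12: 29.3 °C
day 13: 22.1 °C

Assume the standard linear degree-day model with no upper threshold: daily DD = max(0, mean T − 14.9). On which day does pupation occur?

Daily DD above 14.9 °C: 9.1, 3.1, 19.7, 12.6, 4.4, 9.2, 12.9, 14.1, 2.8, 15.5, 6.8, 14.4, 7.2.
Cumulative: 9.1, 12.2, 31.9, 44.5, 48.9, 58.1, 71.0, 85.1, 87.9, 103.4, 110.2, 124.6, 131.8.
The total first reaches 67 DD on day 7.

day 7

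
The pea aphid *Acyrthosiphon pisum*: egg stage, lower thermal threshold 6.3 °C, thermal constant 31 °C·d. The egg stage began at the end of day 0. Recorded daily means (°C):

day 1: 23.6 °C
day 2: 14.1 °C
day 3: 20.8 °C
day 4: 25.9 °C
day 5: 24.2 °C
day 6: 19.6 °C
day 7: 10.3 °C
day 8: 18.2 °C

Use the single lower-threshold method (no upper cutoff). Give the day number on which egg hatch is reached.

day 3

Daily DD above 6.3 °C: 17.3, 7.8, 14.5, 19.6, 17.9, 13.3, 4.0, 11.9.
Cumulative: 17.3, 25.1, 39.6, 59.2, 77.1, 90.4, 94.4, 106.3.
The total first reaches 31 DD on day 3.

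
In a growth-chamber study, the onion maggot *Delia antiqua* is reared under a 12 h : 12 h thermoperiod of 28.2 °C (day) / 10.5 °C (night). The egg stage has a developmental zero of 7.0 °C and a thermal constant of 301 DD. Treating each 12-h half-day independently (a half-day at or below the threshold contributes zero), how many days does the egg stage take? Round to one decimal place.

24.4 days

Day half: max(0, 28.2 − 7.0) × 0.5 = 21.2 × 0.5 = 10.60 DD.
Night half: max(0, 10.5 − 7.0) × 0.5 = 3.5 × 0.5 = 1.75 DD.
Per 24 h: 12.35 DD/day.
Duration = 301 / 12.35 = 24.372 ≈ 24.4 days.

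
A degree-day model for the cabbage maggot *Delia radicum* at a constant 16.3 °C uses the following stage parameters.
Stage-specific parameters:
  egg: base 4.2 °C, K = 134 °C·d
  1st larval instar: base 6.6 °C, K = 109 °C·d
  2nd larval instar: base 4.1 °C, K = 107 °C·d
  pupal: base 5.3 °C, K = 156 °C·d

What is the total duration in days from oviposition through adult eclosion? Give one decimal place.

45.3 days

egg: 134 / (16.3 − 4.2) = 134 / 12.1 = 11.074 d.
1st larval instar: 109 / (16.3 − 6.6) = 109 / 9.7 = 11.237 d.
2nd larval instar: 107 / (16.3 − 4.1) = 107 / 12.2 = 8.770 d.
pupal: 156 / (16.3 − 5.3) = 156 / 11.0 = 14.182 d.
Sum = 45.264 ≈ 45.3 days.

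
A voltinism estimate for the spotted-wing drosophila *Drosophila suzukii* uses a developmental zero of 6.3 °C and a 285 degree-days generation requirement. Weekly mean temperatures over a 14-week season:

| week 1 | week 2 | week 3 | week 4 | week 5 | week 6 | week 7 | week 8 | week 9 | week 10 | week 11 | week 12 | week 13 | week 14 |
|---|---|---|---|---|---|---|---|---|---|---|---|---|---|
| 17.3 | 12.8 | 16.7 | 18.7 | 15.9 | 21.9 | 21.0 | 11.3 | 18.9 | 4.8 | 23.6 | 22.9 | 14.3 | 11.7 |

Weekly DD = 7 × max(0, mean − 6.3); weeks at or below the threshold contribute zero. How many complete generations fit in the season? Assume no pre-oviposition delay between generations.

Weekly DD (7 × max(0, T̄ − 6.3)): 77.0, 45.5, 72.8, 86.8, 67.2, 109.2, 102.9, 35.0, 88.2, 0.0, 121.1, 116.2, 56.0, 37.8.
Season total = 1015.7 DD.
Complete generations = ⌊1015.7 / 285⌋ = 3.

3 generations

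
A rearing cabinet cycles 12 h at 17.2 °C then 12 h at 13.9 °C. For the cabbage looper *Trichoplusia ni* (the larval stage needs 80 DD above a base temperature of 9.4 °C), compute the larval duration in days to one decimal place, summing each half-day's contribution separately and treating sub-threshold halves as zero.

Day half: max(0, 17.2 − 9.4) × 0.5 = 7.8 × 0.5 = 3.90 DD.
Night half: max(0, 13.9 − 9.4) × 0.5 = 4.5 × 0.5 = 2.25 DD.
Per 24 h: 6.15 DD/day.
Duration = 80 / 6.15 = 13.008 ≈ 13.0 days.

13.0 days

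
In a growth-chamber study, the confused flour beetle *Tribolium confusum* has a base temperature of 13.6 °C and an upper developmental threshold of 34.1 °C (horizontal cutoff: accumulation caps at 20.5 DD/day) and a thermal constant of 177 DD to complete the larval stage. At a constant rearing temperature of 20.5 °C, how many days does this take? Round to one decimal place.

Daily accumulation = 20.5 − 13.6 = 6.9 DD/day.
Duration = 177 / 6.9 = 25.652 ≈ 25.7 days.

25.7 days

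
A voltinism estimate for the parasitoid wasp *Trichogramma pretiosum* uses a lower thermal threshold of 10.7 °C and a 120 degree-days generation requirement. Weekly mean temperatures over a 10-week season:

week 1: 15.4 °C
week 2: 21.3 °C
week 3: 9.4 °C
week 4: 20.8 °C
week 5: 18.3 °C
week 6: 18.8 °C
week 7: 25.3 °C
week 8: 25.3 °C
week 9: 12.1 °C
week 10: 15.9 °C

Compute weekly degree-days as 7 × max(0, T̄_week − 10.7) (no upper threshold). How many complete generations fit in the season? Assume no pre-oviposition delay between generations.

4 generations

Weekly DD (7 × max(0, T̄ − 10.7)): 32.9, 74.2, 0.0, 70.7, 53.2, 56.7, 102.2, 102.2, 9.8, 36.4.
Season total = 538.3 DD.
Complete generations = ⌊538.3 / 120⌋ = 4.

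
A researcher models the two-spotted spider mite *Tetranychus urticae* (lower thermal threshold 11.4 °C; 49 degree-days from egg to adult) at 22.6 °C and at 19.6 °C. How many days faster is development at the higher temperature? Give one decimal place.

At 22.6 °C: 49 / (22.6 − 11.4) = 49 / 11.2 = 4.375 d.
At 19.6 °C: 49 / (19.6 − 11.4) = 49 / 8.2 = 5.976 d.
Difference = |4.375 − 5.976| = 1.601 ≈ 1.6 days.

1.6 days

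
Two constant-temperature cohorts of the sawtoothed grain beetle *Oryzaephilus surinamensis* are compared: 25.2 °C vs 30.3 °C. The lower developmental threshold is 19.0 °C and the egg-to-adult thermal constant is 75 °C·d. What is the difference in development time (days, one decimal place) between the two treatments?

At 25.2 °C: 75 / (25.2 − 19.0) = 75 / 6.2 = 12.097 d.
At 30.3 °C: 75 / (30.3 − 19.0) = 75 / 11.3 = 6.637 d.
Difference = |12.097 − 6.637| = 5.460 ≈ 5.5 days.

5.5 days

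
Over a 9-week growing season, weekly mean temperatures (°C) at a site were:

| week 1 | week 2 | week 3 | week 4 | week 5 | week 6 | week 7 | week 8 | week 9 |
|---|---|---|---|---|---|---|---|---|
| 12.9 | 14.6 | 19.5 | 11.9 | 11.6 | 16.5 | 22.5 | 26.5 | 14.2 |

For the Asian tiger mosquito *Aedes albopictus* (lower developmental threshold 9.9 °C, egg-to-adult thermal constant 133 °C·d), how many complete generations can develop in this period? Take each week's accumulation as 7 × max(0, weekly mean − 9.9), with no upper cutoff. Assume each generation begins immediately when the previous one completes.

Weekly DD (7 × max(0, T̄ − 9.9)): 21.0, 32.9, 67.2, 14.0, 11.9, 46.2, 88.2, 116.2, 30.1.
Season total = 427.7 DD.
Complete generations = ⌊427.7 / 133⌋ = 3.

3 generations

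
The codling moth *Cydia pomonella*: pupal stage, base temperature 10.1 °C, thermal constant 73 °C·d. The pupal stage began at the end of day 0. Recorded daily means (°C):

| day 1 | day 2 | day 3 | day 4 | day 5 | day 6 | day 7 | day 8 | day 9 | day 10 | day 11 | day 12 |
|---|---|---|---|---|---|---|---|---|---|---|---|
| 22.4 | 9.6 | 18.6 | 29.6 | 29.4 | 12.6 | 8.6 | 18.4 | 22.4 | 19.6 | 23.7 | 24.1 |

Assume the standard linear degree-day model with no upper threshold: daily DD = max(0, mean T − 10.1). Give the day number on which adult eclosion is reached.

day 9

Daily DD above 10.1 °C: 12.3, 0.0, 8.5, 19.5, 19.3, 2.5, 0.0, 8.3, 12.3, 9.5, 13.6, 14.0.
Cumulative: 12.3, 12.3, 20.8, 40.3, 59.6, 62.1, 62.1, 70.4, 82.7, 92.2, 105.8, 119.8.
The total first reaches 73 DD on day 9.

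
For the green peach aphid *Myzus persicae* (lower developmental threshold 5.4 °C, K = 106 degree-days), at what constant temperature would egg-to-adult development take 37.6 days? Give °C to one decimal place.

8.2 °C

Required daily accumulation = 106 / 37.6 = 2.819 DD/day.
T = T_base + 2.819 = 5.4 + 2.819 = 8.219 ≈ 8.2 °C.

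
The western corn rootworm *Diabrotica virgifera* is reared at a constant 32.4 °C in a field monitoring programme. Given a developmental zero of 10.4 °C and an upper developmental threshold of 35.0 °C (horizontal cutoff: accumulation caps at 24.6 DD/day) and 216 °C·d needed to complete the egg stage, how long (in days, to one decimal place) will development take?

Daily accumulation = 32.4 − 10.4 = 22.0 DD/day.
Duration = 216 / 22.0 = 9.818 ≈ 9.8 days.

9.8 days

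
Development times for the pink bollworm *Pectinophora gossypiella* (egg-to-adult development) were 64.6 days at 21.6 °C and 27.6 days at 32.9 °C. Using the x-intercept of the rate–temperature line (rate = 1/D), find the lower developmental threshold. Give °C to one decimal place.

13.2 °C

Linear rate model ⇒ the product D·(T − T_b) is constant across temperatures.
64.6·(21.6 − T_b) = 27.6·(32.9 − T_b)
T_b = (64.6·21.6 − 27.6·32.9) / (64.6 − 27.6) = 487.32 / 37.0 = 13.171 °C ≈ 13.2 °C.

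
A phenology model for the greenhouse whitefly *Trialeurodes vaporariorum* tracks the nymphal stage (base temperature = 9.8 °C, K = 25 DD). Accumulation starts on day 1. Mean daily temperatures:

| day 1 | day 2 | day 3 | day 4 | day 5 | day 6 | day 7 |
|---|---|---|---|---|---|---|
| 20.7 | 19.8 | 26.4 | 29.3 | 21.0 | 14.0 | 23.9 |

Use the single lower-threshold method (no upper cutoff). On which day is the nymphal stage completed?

day 3

Daily DD above 9.8 °C: 10.9, 10.0, 16.6, 19.5, 11.2, 4.2, 14.1.
Cumulative: 10.9, 20.9, 37.5, 57.0, 68.2, 72.4, 86.5.
The total first reaches 25 DD on day 3.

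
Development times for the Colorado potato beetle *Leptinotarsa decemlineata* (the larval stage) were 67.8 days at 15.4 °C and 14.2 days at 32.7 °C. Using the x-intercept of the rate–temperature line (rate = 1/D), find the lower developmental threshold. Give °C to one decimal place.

Equal thermal constants: D₁(T₁ − T_b) = D₂(T₂ − T_b).
67.8·(15.4 − T_b) = 14.2·(32.7 − T_b)
T_b = (67.8·15.4 − 14.2·32.7) / (67.8 − 14.2) = 579.78 / 53.6 = 10.817 °C ≈ 10.8 °C.

10.8 °C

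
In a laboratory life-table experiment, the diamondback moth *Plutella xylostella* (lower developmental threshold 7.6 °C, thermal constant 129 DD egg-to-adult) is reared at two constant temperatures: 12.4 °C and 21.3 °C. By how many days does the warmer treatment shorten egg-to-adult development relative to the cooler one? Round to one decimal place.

17.5 days

At 12.4 °C: 129 / (12.4 − 7.6) = 129 / 4.8 = 26.875 d.
At 21.3 °C: 129 / (21.3 − 7.6) = 129 / 13.7 = 9.416 d.
Difference = |26.875 − 9.416| = 17.459 ≈ 17.5 days.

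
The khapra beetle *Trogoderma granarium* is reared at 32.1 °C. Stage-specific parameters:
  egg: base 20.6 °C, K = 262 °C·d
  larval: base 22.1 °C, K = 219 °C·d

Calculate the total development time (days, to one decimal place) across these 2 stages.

44.7 days

egg: 262 / (32.1 − 20.6) = 262 / 11.5 = 22.783 d.
larval: 219 / (32.1 − 22.1) = 219 / 10.0 = 21.900 d.
Sum = 44.683 ≈ 44.7 days.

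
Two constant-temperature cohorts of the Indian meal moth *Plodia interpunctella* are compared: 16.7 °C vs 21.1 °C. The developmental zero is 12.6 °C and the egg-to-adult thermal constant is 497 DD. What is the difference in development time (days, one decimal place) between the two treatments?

At 16.7 °C: 497 / (16.7 − 12.6) = 497 / 4.1 = 121.220 d.
At 21.1 °C: 497 / (21.1 − 12.6) = 497 / 8.5 = 58.471 d.
Difference = |121.220 − 58.471| = 62.749 ≈ 62.7 days.

62.7 days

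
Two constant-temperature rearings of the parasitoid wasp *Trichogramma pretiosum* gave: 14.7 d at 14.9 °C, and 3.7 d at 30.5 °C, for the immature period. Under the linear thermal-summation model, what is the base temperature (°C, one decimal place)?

Under the model K = D·(T − T_b), so D₁·(T₁ − T_b) = D₂·(T₂ − T_b).
14.7·(14.9 − T_b) = 3.7·(30.5 − T_b)
T_b = (14.7·14.9 − 3.7·30.5) / (14.7 − 3.7) = 106.18 / 11.0 = 9.653 °C ≈ 9.7 °C.

9.7 °C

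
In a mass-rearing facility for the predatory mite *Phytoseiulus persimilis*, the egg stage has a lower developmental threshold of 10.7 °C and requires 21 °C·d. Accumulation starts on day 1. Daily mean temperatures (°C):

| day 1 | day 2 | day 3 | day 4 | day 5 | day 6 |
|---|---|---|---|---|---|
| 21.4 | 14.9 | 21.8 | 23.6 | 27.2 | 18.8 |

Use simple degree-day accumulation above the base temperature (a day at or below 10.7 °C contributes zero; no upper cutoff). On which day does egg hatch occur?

day 3

Daily DD above 10.7 °C: 10.7, 4.2, 11.1, 12.9, 16.5, 8.1.
Cumulative: 10.7, 14.9, 26.0, 38.9, 55.4, 63.5.
The total first reaches 21 DD on day 3.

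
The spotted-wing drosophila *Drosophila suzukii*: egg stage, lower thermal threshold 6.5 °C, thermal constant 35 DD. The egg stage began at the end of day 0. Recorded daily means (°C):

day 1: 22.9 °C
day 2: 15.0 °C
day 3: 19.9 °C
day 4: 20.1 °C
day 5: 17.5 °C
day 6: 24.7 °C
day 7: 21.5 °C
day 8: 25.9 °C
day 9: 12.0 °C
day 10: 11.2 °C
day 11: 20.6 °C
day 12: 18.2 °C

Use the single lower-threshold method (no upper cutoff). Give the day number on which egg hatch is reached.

Daily DD above 6.5 °C: 16.4, 8.5, 13.4, 13.6, 11.0, 18.2, 15.0, 19.4, 5.5, 4.7, 14.1, 11.7.
Cumulative: 16.4, 24.9, 38.3, 51.9, 62.9, 81.1, 96.1, 115.5, 121.0, 125.7, 139.8, 151.5.
The total first reaches 35 DD on day 3.

day 3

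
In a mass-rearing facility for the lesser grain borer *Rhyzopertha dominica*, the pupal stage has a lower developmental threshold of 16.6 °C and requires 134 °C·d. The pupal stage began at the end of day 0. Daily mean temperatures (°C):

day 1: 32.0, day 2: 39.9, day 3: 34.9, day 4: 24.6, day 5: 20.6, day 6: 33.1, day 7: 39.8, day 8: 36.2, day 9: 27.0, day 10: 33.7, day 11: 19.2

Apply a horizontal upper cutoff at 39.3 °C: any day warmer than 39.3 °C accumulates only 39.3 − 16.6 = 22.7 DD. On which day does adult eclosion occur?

Daily DD above 16.6 °C (capped at 22.7): 15.4, 22.7, 18.3, 8.0, 4.0, 16.5, 22.7, 19.6, 10.4, 17.1, 2.6.
Cumulative: 15.4, 38.1, 56.4, 64.4, 68.4, 84.9, 107.6, 127.2, 137.6, 154.7, 157.3.
The total first reaches 134 DD on day 9.

day 9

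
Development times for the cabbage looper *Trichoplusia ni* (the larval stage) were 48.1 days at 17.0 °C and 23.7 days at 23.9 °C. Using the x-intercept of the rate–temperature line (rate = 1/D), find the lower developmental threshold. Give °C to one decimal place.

Linear rate model ⇒ the product D·(T − T_b) is constant across temperatures.
48.1·(17.0 − T_b) = 23.7·(23.9 − T_b)
T_b = (48.1·17.0 − 23.7·23.9) / (48.1 − 23.7) = 251.27 / 24.4 = 10.298 °C ≈ 10.3 °C.

10.3 °C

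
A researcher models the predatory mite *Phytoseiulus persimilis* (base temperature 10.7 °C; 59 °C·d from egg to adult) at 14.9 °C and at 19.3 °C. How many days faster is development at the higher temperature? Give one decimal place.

7.2 days

At 14.9 °C: 59 / (14.9 − 10.7) = 59 / 4.2 = 14.048 d.
At 19.3 °C: 59 / (19.3 − 10.7) = 59 / 8.6 = 6.860 d.
Difference = |14.048 − 6.860| = 7.187 ≈ 7.2 days.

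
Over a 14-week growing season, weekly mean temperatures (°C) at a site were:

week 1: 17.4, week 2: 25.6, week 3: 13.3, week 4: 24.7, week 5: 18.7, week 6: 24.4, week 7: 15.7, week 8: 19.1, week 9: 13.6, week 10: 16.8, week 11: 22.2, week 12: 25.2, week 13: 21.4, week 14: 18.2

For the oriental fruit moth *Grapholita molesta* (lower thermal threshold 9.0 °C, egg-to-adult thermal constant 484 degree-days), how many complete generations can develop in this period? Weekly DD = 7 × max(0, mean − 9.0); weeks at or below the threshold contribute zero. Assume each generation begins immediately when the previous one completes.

Weekly DD (7 × max(0, T̄ − 9.0)): 58.8, 116.2, 30.1, 109.9, 67.9, 107.8, 46.9, 70.7, 32.2, 54.6, 92.4, 113.4, 86.8, 64.4.
Season total = 1052.1 DD.
Complete generations = ⌊1052.1 / 484⌋ = 2.

2 generations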